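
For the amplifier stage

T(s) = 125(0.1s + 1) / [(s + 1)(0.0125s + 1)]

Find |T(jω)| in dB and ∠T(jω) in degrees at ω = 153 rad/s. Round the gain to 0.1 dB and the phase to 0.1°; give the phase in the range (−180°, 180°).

At ω = 153 rad/s:
zero (1 + j153·0.1) = 1 + j15.3 → |·| ≈ 15.333, ∠ ≈ 86.26°
pole (1 + j153·1) = 1 + j153 → |·| ≈ 153, ∠ ≈ 89.63°
pole (1 + j153·0.0125) = 1 + j1.9125 → |·| ≈ 2.1582, ∠ ≈ 62.40°
|T| = 125 · 15.333 / (153 · 2.1582) ≈ 5.8044
Gain = 20 log₁₀(5.8044) ≈ 15.28 dB
∠T = (86.26°) − (89.63° + 62.40°) = -65.77°

15.3 dB, -65.8°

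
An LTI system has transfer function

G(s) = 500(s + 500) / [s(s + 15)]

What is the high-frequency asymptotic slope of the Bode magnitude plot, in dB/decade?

Each pole contributes −20 dB/decade at high frequency; each zero contributes +20 dB/decade.
Net: 1 zero(s) − 2 pole(s) → -20 dB/decade.

-20 dB/decade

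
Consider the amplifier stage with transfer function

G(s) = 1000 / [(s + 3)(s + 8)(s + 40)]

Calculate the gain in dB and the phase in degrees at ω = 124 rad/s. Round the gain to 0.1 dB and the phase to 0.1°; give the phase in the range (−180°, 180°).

At s = jω = j124:
pole (s+3): 3 + j124 → |·| = √(3²+124²) = √15385 ≈ 124.04, ∠ = arctan(124/3) ≈ 88.61°
pole (s+8): 8 + j124 → |·| = √(8²+124²) = √15440 ≈ 124.26, ∠ = arctan(124/8) ≈ 86.31°
pole (s+40): 40 + j124 → |·| = √(40²+124²) = √16976 ≈ 130.29, ∠ = arctan(124/40) ≈ 72.12°
|G| = 1000 / 2.0082e+06 ≈ 0.00049796
Gain = 20 log₁₀(0.00049796) ≈ -66.06 dB
∠G = 0.00° − 247.04° = -247.04° ≡ 112.96° (principal value)

-66.1 dB, 113.0°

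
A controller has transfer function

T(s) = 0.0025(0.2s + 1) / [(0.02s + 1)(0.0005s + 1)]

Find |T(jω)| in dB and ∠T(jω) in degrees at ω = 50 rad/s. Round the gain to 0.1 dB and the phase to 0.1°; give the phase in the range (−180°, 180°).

-35.0 dB, 37.9°

At ω = 50 rad/s:
zero (1 + j50·0.2) = 1 + j10 → |·| ≈ 10.05, ∠ ≈ 84.29°
pole (1 + j50·0.02) = 1 + j1 → |·| ≈ 1.4142, ∠ ≈ 45.00°
pole (1 + j50·0.0005) = 1 + j0.025 → |·| ≈ 1.0003, ∠ ≈ 1.43°
|T| = 0.0025 · 10.05 / (1.4142 · 1.0003) ≈ 0.017761
Gain = 20 log₁₀(0.017761) ≈ -35.01 dB
∠T = (84.29°) − (45.00° + 1.43°) = 37.86°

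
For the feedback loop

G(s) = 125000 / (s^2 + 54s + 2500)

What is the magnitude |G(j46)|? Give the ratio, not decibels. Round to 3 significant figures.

At s = jω = j46:
quadratic: (j46)² + 54·j46 + 2500 = 384 + j2484 → |·| ≈ 2513.5, ∠ ≈ 81.21°
|G| = 125000 / 2513.5 ≈ 49.731

49.7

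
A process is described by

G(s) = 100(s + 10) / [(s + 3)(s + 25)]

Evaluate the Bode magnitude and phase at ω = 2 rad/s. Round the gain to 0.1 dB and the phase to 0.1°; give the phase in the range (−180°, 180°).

21.0 dB, -27.0°

At s = jω = j2:
zero (s+10): 10 + j2 → |·| = √(10²+2²) = √104 ≈ 10.198, ∠ = arctan(2/10) ≈ 11.31°
pole (s+3): 3 + j2 → |·| = √(3²+2²) = √13 ≈ 3.6056, ∠ = arctan(2/3) ≈ 33.69°
pole (s+25): 25 + j2 → |·| = √(25²+2²) = √629 ≈ 25.08, ∠ = arctan(2/25) ≈ 4.57°
|G| = 100 · 10.198 / 90.428 ≈ 11.277
Gain = 20 log₁₀(11.277) ≈ 21.04 dB
∠G = 11.31° − 38.26° = -26.95°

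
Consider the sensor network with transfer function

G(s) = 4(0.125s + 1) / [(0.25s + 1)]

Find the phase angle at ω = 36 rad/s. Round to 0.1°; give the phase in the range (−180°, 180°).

At ω = 36 rad/s:
zero (1 + j36·0.125) = 1 + j4.5 → |·| ≈ 4.6098, ∠ ≈ 77.47°
pole (1 + j36·0.25) = 1 + j9 → |·| ≈ 9.0554, ∠ ≈ 83.66°
∠G = (77.47°) − (83.66°) = -6.19°

-6.2°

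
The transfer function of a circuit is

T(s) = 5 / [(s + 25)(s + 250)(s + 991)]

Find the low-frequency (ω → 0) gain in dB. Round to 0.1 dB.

-121.9 dB

T(0) = 5 / (25·250·991) ≈ 8.0727e-07
20 log₁₀(8.0727e-07) ≈ -121.86 dB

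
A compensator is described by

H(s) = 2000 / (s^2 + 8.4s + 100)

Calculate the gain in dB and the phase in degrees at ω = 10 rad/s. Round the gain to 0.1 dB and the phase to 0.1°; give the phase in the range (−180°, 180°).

27.5 dB, -90.0°

At s = jω = j10:
quadratic: (j10)² + 8.4·j10 + 100 = 0 + j84 → |·| ≈ 84, ∠ ≈ 90.00°
|H| = 2000 / 84 ≈ 23.81
Gain = 20 log₁₀(23.81) ≈ 27.54 dB
∠H = 0.00° − 90.00° = -90.00°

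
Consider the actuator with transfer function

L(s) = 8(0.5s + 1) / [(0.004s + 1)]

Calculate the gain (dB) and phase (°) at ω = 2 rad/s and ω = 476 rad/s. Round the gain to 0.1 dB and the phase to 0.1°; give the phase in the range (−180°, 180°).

ω = 2: 21.1 dB, 44.5°; ω = 476: 58.9 dB, 27.5°

At ω = 2 rad/s:
zero (1 + j2·0.5) = 1 + j1 → |·| ≈ 1.4142, ∠ ≈ 45.00°
pole (1 + j2·0.004) = 1 + j0.008 → |·| ≈ 1, ∠ ≈ 0.46°
|L| = 8 · 1.4142 / (1) ≈ 11.314
Gain = 20 log₁₀(11.314) ≈ 21.07 dB
∠L = (45.00°) − (0.46°) = 44.54°

At ω = 476 rad/s:
zero (1 + j476·0.5) = 1 + j238 → |·| ≈ 238, ∠ ≈ 89.76°
pole (1 + j476·0.004) = 1 + j1.904 → |·| ≈ 2.1506, ∠ ≈ 62.29°
|L| = 8 · 238 / (2.1506) ≈ 885.33
Gain = 20 log₁₀(885.33) ≈ 58.94 dB
∠L = (89.76°) − (62.29°) = 27.47°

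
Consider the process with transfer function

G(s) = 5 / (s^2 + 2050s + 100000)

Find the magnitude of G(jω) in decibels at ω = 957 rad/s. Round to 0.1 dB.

-112.6 dB

Substitute s = j957:
Numerator: 5 = 5 + j0
Denominator: (j957)^2 + 2050(j957) + 100000 = -815849 + j1961850
|N| = √(5² + 0²) ≈ 5, ∠N ≈ 0.00°
|D| = √(815849² + 1961850²) ≈ 2.1247e+06, ∠D ≈ 112.58°
|G| = 5 / 2.1247e+06 ≈ 2.3533e-06
Gain = 20 log₁₀(2.3533e-06) ≈ -112.57 dB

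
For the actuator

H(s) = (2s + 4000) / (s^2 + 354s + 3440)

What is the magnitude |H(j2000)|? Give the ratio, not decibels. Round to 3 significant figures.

0.00139

Substitute s = j2000:
Numerator: 2(j2000) + 4000 = 4000 + j4000
Denominator: (j2000)^2 + 354(j2000) + 3440 = -3996560 + j708000
|N| = √(4000² + 4000²) ≈ 5656.9, ∠N ≈ 45.00°
|D| = √(3996560² + 708000²) ≈ 4.0588e+06, ∠D ≈ 169.95°
|H| = 5656.9 / 4.0588e+06 ≈ 0.0013937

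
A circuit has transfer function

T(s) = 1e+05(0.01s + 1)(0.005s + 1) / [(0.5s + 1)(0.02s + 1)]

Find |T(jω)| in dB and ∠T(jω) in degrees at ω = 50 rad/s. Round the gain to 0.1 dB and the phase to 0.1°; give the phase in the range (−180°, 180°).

At ω = 50 rad/s:
zero (1 + j50·0.01) = 1 + j0.5 → |·| ≈ 1.118, ∠ ≈ 26.57°
zero (1 + j50·0.005) = 1 + j0.25 → |·| ≈ 1.0308, ∠ ≈ 14.04°
pole (1 + j50·0.5) = 1 + j25 → |·| ≈ 25.02, ∠ ≈ 87.71°
pole (1 + j50·0.02) = 1 + j1 → |·| ≈ 1.4142, ∠ ≈ 45.00°
|T| = 1e+05 · 1.118 · 1.0308 / (25.02 · 1.4142) ≈ 3257
Gain = 20 log₁₀(3257) ≈ 70.26 dB
∠T = (26.57° + 14.04°) − (87.71° + 45.00°) = -92.10°

70.3 dB, -92.1°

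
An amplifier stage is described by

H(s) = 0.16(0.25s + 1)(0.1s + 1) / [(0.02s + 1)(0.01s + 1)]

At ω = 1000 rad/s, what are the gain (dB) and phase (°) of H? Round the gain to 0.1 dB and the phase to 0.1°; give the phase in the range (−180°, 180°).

At ω = 1000 rad/s:
zero (1 + j1000·0.25) = 1 + j250 → |·| ≈ 250, ∠ ≈ 89.77°
zero (1 + j1000·0.1) = 1 + j100 → |·| ≈ 100, ∠ ≈ 89.43°
pole (1 + j1000·0.02) = 1 + j20 → |·| ≈ 20.025, ∠ ≈ 87.14°
pole (1 + j1000·0.01) = 1 + j10 → |·| ≈ 10.05, ∠ ≈ 84.29°
|H| = 0.16 · 250 · 100 / (20.025 · 10.05) ≈ 19.876
Gain = 20 log₁₀(19.876) ≈ 25.97 dB
∠H = (89.77° + 89.43°) − (87.14° + 84.29°) = 7.77°

26.0 dB, 7.8°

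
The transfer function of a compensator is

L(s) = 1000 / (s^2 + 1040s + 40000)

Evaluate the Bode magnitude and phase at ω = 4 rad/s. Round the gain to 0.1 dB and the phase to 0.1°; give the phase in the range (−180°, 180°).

Substitute s = j4:
Numerator: 1000 = 1000 + j0
Denominator: (j4)^2 + 1040(j4) + 40000 = 39984 + j4160
|N| = √(1000² + 0²) ≈ 1000, ∠N ≈ 0.00°
|D| = √(39984² + 4160²) ≈ 40200, ∠D ≈ 5.94°
|L| = 1000 / 40200 ≈ 0.024876
Gain = 20 log₁₀(0.024876) ≈ -32.08 dB
∠L = 0.00° − 5.94° = -5.94°

-32.1 dB, -5.9°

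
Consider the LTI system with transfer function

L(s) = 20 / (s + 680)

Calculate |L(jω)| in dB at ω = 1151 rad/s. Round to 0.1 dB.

Substitute s = j1151:
Numerator: 20 = 20 + j0
Denominator: (j1151) + 680 = 680 + j1151
|N| = √(20² + 0²) ≈ 20, ∠N ≈ 0.00°
|D| = √(680² + 1151²) ≈ 1336.9, ∠D ≈ 59.43°
|L| = 20 / 1336.9 ≈ 0.01496
Gain = 20 log₁₀(0.01496) ≈ -36.50 dB

-36.5 dB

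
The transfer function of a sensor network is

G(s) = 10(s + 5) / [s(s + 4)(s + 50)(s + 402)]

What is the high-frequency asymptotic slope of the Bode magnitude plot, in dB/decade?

Each pole contributes −20 dB/decade at high frequency; each zero contributes +20 dB/decade.
Net: 1 zero(s) − 4 pole(s) → -60 dB/decade.

-60 dB/decade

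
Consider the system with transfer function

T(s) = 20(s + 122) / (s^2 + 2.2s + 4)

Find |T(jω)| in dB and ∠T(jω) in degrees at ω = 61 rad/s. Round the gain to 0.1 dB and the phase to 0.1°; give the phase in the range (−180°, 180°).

At s = jω = j61:
zero (s+122): 122 + j61 → |·| = √(122²+61²) = √18605 ≈ 136.4, ∠ = arctan(61/122) ≈ 26.57°
quadratic: (j61)² + 2.2·j61 + 4 = -3717 + j134.2 → |·| ≈ 3719.4, ∠ ≈ 177.93°
|T| = 20 · 136.4 / 3719.4 ≈ 0.73345
Gain = 20 log₁₀(0.73345) ≈ -2.69 dB
∠T = 26.57° − 177.93° = -151.36°

-2.7 dB, -151.4°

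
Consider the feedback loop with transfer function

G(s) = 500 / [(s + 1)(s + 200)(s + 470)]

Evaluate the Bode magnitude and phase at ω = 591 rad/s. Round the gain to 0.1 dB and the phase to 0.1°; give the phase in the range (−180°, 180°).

At s = jω = j591:
pole (s+1): 1 + j591 → |·| = √(1²+591²) = √349282 ≈ 591, ∠ = arctan(591/1) ≈ 89.90°
pole (s+200): 200 + j591 → |·| = √(200²+591²) = √389281 ≈ 623.92, ∠ = arctan(591/200) ≈ 71.30°
pole (s+470): 470 + j591 → |·| = √(470²+591²) = √570181 ≈ 755.1, ∠ = arctan(591/470) ≈ 51.51°
|G| = 500 / 2.7843e+08 ≈ 1.7958e-06
Gain = 20 log₁₀(1.7958e-06) ≈ -114.91 dB
∠G = 0.00° − 212.71° = -212.71° ≡ 147.29° (principal value)

-114.9 dB, 147.3°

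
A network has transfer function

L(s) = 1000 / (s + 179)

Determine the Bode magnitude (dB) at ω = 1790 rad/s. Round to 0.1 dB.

-5.1 dB

At s = jω = j1790:
pole (s+179): 179 + j1790 → |·| = √(179²+1790²) = √3236141 ≈ 1798.9, ∠ = arctan(1790/179) ≈ 84.29°
|L| = 1000 / 1798.9 ≈ 0.5559
Gain = 20 log₁₀(0.5559) ≈ -5.10 dB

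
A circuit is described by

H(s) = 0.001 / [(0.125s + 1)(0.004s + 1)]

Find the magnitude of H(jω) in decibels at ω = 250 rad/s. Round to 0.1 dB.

-92.9 dB

At ω = 250 rad/s:
pole (1 + j250·0.125) = 1 + j31.25 → |·| ≈ 31.266, ∠ ≈ 88.17°
pole (1 + j250·0.004) = 1 + j1 → |·| ≈ 1.4142, ∠ ≈ 45.00°
|H| = 0.001 · 1 / (31.266 · 1.4142) ≈ 2.2616e-05
Gain = 20 log₁₀(2.2616e-05) ≈ -92.91 dB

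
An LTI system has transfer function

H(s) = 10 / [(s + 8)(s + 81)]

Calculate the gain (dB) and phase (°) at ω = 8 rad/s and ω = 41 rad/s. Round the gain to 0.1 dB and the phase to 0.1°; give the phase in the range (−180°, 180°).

ω = 8: -39.3 dB, -50.6°; ω = 41: -51.6 dB, -105.8°

At s = jω = j8:
pole (s+8): 8 + j8 → |·| = √(8²+8²) = √128 ≈ 11.314, ∠ = arctan(8/8) ≈ 45.00°
pole (s+81): 81 + j8 → |·| = √(81²+8²) = √6625 ≈ 81.394, ∠ = arctan(8/81) ≈ 5.64°
|H| = 10 / 920.89 ≈ 0.010859
Gain = 20 log₁₀(0.010859) ≈ -39.28 dB
∠H = 0.00° − 50.64° = -50.64°

At s = jω = j41:
pole (s+8): 8 + j41 → |·| = √(8²+41²) = √1745 ≈ 41.773, ∠ = arctan(41/8) ≈ 78.96°
pole (s+81): 81 + j41 → |·| = √(81²+41²) = √8242 ≈ 90.785, ∠ = arctan(41/81) ≈ 26.85°
|H| = 10 / 3792.4 ≈ 0.0026369
Gain = 20 log₁₀(0.0026369) ≈ -51.58 dB
∠H = 0.00° − 105.81° = -105.81°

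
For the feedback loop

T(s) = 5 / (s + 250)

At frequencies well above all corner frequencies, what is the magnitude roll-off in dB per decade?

-20 dB/decade

Each pole contributes −20 dB/decade at high frequency; each zero contributes +20 dB/decade.
Net: 0 zero(s) − 1 pole(s) → -20 dB/decade.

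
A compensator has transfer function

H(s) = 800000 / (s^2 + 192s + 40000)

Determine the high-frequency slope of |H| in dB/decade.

-40 dB/decade

Each pole contributes −20 dB/decade at high frequency; each zero contributes +20 dB/decade.
Net: 0 zero(s) − 2 pole(s) → -40 dB/decade.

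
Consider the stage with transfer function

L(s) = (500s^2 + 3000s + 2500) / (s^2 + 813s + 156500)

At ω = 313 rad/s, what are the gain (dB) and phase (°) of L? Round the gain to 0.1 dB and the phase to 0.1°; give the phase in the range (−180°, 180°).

45.5 dB, 101.9°

Substitute s = j313:
Numerator: 500(j313)^2 + 3000(j313) + 2500 = -48982000 + j939000
Denominator: (j313)^2 + 813(j313) + 156500 = 58531 + j254469
|N| = √(48982000² + 939000²) ≈ 4.8991e+07, ∠N ≈ 178.90°
|D| = √(58531² + 254469²) ≈ 2.6111e+05, ∠D ≈ 77.05°
|L| = 4.8991e+07 / 2.6111e+05 ≈ 187.63
Gain = 20 log₁₀(187.63) ≈ 45.47 dB
∠L = 178.90° − 77.05° = 101.85°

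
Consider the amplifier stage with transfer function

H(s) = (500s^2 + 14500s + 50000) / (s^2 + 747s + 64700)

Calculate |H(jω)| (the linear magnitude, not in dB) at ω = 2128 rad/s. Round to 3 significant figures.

Substitute s = j2128:
Numerator: 500(j2128)^2 + 14500(j2128) + 50000 = -2264142000 + j30856000
Denominator: (j2128)^2 + 747(j2128) + 64700 = -4463684 + j1589616
|N| = √(2264142000² + 30856000²) ≈ 2.2644e+09, ∠N ≈ 179.22°
|D| = √(4463684² + 1589616²) ≈ 4.7383e+06, ∠D ≈ 160.40°
|H| = 2.2644e+09 / 4.7383e+06 ≈ 477.89

478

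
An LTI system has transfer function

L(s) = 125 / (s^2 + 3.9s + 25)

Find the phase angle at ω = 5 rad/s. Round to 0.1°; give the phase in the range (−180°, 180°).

At s = jω = j5:
quadratic: (j5)² + 3.9·j5 + 25 = 0 + j19.5 → |·| ≈ 19.5, ∠ ≈ 90.00°
∠L = 0.00° − 90.00° = -90.00°

-90.0°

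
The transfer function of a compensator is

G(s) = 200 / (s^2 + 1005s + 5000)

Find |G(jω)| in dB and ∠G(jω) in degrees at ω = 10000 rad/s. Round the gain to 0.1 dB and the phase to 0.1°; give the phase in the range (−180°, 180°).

Substitute s = j10000:
Numerator: 200 = 200 + j0
Denominator: (j10000)^2 + 1005(j10000) + 5000 = -99995000 + j10050000
|N| = √(200² + 0²) ≈ 200, ∠N ≈ 0.00°
|D| = √(99995000² + 10050000²) ≈ 1.005e+08, ∠D ≈ 174.26°
|G| = 200 / 1.005e+08 ≈ 1.99e-06
Gain = 20 log₁₀(1.99e-06) ≈ -114.02 dB
∠G = 0.00° − 174.26° = -174.26°

-114.0 dB, -174.3°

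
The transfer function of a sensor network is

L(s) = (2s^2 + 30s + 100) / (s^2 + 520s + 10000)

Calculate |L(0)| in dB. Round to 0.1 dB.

L(0) = 100 / 10000 = 0.01
20 log₁₀(0.01) ≈ -40.00 dB

-40.0 dB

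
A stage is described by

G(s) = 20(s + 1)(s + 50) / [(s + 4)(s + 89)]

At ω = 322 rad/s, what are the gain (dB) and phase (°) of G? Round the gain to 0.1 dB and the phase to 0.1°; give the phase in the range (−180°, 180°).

At s = jω = j322:
zero (s+1): 1 + j322 → |·| = √(1²+322²) = √103685 ≈ 322, ∠ = arctan(322/1) ≈ 89.82°
zero (s+50): 50 + j322 → |·| = √(50²+322²) = √106184 ≈ 325.86, ∠ = arctan(322/50) ≈ 81.17°
pole (s+4): 4 + j322 → |·| = √(4²+322²) = √103700 ≈ 322.02, ∠ = arctan(322/4) ≈ 89.29°
pole (s+89): 89 + j322 → |·| = √(89²+322²) = √111605 ≈ 334.07, ∠ = arctan(322/89) ≈ 74.55°
|G| = 20 · 1.0493e+05 / 1.0758e+05 ≈ 19.507
Gain = 20 log₁₀(19.507) ≈ 25.80 dB
∠G = 170.99° − 163.84° = 7.15°

25.8 dB, 7.2°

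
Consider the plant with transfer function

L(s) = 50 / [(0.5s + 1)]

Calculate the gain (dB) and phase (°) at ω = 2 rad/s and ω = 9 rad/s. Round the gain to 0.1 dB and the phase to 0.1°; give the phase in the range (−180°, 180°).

At ω = 2 rad/s:
pole (1 + j2·0.5) = 1 + j1 → |·| ≈ 1.4142, ∠ ≈ 45.00°
|L| = 50 · 1 / (1.4142) ≈ 35.356
Gain = 20 log₁₀(35.356) ≈ 30.97 dB
∠L = (0°) − (45.00°) = -45.00°

At ω = 9 rad/s:
pole (1 + j9·0.5) = 1 + j4.5 → |·| ≈ 4.6098, ∠ ≈ 77.47°
|L| = 50 · 1 / (4.6098) ≈ 10.846
Gain = 20 log₁₀(10.846) ≈ 20.71 dB
∠L = (0°) − (77.47°) = -77.47°

ω = 2: 31.0 dB, -45.0°; ω = 9: 20.7 dB, -77.5°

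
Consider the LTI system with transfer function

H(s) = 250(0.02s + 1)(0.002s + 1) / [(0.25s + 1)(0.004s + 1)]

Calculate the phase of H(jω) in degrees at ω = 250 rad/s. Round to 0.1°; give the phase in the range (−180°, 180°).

-28.8°

At ω = 250 rad/s:
zero (1 + j250·0.02) = 1 + j5 → |·| ≈ 5.099, ∠ ≈ 78.69°
zero (1 + j250·0.002) = 1 + j0.5 → |·| ≈ 1.118, ∠ ≈ 26.57°
pole (1 + j250·0.25) = 1 + j62.5 → |·| ≈ 62.508, ∠ ≈ 89.08°
pole (1 + j250·0.004) = 1 + j1 → |·| ≈ 1.4142, ∠ ≈ 45.00°
∠H = (78.69° + 26.57°) − (89.08° + 45.00°) = -28.82°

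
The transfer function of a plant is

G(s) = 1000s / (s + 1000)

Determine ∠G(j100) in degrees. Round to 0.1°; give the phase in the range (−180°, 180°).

At s = jω = j100:
zero at origin: s = j100 → |·| = 100, ∠ = 90.00°
pole (s+1000): 1000 + j100 → |·| = √(1000²+100²) = √1010000 ≈ 1005, ∠ = arctan(100/1000) ≈ 5.71°
∠G = 90.00° − 5.71° = 84.29°

84.3°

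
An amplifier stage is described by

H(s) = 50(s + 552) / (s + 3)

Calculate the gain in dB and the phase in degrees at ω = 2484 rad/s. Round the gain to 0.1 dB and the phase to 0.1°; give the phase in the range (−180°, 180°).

34.2 dB, -12.5°

At s = jω = j2484:
zero (s+552): 552 + j2484 → |·| = √(552²+2484²) = √6474960 ≈ 2544.6, ∠ = arctan(2484/552) ≈ 77.47°
pole (s+3): 3 + j2484 → |·| = √(3²+2484²) = √6170265 ≈ 2484, ∠ = arctan(2484/3) ≈ 89.93°
|H| = 50 · 2544.6 / 2484 ≈ 51.22
Gain = 20 log₁₀(51.22) ≈ 34.19 dB
∠H = 77.47° − 89.93° = -12.46°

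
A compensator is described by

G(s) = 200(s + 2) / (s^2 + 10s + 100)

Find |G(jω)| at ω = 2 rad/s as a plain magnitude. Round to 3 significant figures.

5.77

At s = jω = j2:
zero (s+2): 2 + j2 → |·| = √(2²+2²) = √8 ≈ 2.8284, ∠ = arctan(2/2) ≈ 45.00°
quadratic: (j2)² + 10·j2 + 100 = 96 + j20 → |·| ≈ 98.061, ∠ ≈ 11.77°
|G| = 200 · 2.8284 / 98.061 ≈ 5.7687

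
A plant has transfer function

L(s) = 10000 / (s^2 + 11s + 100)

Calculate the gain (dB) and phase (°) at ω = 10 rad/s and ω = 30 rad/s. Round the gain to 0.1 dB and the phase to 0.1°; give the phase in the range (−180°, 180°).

At s = jω = j10:
quadratic: (j10)² + 11·j10 + 100 = 0 + j110 → |·| ≈ 110, ∠ ≈ 90.00°
|L| = 10000 / 110 ≈ 90.909
Gain = 20 log₁₀(90.909) ≈ 39.17 dB
∠L = 0.00° − 90.00° = -90.00°

At s = jω = j30:
quadratic: (j30)² + 11·j30 + 100 = -800 + j330 → |·| ≈ 865.39, ∠ ≈ 157.58°
|L| = 10000 / 865.39 ≈ 11.555
Gain = 20 log₁₀(11.555) ≈ 21.26 dB
∠L = 0.00° − 157.58° = -157.58°

ω = 10: 39.2 dB, -90.0°; ω = 30: 21.3 dB, -157.6°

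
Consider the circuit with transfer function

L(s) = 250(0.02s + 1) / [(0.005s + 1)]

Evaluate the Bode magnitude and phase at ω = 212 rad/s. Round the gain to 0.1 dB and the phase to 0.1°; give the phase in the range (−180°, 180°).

57.5 dB, 30.1°

At ω = 212 rad/s:
zero (1 + j212·0.02) = 1 + j4.24 → |·| ≈ 4.3563, ∠ ≈ 76.73°
pole (1 + j212·0.005) = 1 + j1.06 → |·| ≈ 1.4573, ∠ ≈ 46.67°
|L| = 250 · 4.3563 / (1.4573) ≈ 747.32
Gain = 20 log₁₀(747.32) ≈ 57.47 dB
∠L = (76.73°) − (46.67°) = 30.06°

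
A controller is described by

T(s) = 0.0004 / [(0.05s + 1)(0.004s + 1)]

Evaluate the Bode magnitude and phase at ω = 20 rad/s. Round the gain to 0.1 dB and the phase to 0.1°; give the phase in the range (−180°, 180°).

At ω = 20 rad/s:
pole (1 + j20·0.05) = 1 + j1 → |·| ≈ 1.4142, ∠ ≈ 45.00°
pole (1 + j20·0.004) = 1 + j0.08 → |·| ≈ 1.0032, ∠ ≈ 4.57°
|T| = 0.0004 · 1 / (1.4142 · 1.0032) ≈ 0.00028194
Gain = 20 log₁₀(0.00028194) ≈ -71.00 dB
∠T = (0°) − (45.00° + 4.57°) = -49.57°

-71.0 dB, -49.6°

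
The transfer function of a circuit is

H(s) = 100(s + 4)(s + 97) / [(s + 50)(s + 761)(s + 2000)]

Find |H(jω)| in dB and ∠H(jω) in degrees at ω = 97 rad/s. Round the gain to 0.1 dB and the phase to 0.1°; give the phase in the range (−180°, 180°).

-42.0 dB, 59.9°

At s = jω = j97:
zero (s+4): 4 + j97 → |·| = √(4²+97²) = √9425 ≈ 97.082, ∠ = arctan(97/4) ≈ 87.64°
zero (s+97): 97 + j97 → |·| = √(97²+97²) = √18818 ≈ 137.18, ∠ = arctan(97/97) ≈ 45.00°
pole (s+50): 50 + j97 → |·| = √(50²+97²) = √11909 ≈ 109.13, ∠ = arctan(97/50) ≈ 62.73°
pole (s+761): 761 + j97 → |·| = √(761²+97²) = √588530 ≈ 767.16, ∠ = arctan(97/761) ≈ 7.26°
pole (s+2000): 2000 + j97 → |·| = √(2000²+97²) = √4009409 ≈ 2002.4, ∠ = arctan(97/2000) ≈ 2.78°
|H| = 100 · 13318 / 1.6764e+08 ≈ 0.0079444
Gain = 20 log₁₀(0.0079444) ≈ -42.00 dB
∠H = 132.64° − 72.77° = 59.87°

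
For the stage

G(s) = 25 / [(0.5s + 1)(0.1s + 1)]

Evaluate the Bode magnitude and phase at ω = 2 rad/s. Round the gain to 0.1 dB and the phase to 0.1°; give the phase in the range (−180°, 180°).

At ω = 2 rad/s:
pole (1 + j2·0.5) = 1 + j1 → |·| ≈ 1.4142, ∠ ≈ 45.00°
pole (1 + j2·0.1) = 1 + j0.2 → |·| ≈ 1.0198, ∠ ≈ 11.31°
|G| = 25 · 1 / (1.4142 · 1.0198) ≈ 17.335
Gain = 20 log₁₀(17.335) ≈ 24.78 dB
∠G = (0°) − (45.00° + 11.31°) = -56.31°

24.8 dB, -56.3°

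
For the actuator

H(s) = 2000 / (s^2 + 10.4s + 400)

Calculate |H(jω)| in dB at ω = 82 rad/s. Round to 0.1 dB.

At s = jω = j82:
quadratic: (j82)² + 10.4·j82 + 400 = -6324 + j852.8 → |·| ≈ 6381.2, ∠ ≈ 172.32°
|H| = 2000 / 6381.2 ≈ 0.31342
Gain = 20 log₁₀(0.31342) ≈ -10.08 dB

-10.1 dB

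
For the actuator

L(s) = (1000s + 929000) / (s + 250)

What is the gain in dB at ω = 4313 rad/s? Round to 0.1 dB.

60.2 dB

Substitute s = j4313:
Numerator: 1000(j4313) + 929000 = 929000 + j4313000
Denominator: (j4313) + 250 = 250 + j4313
|N| = √(929000² + 4313000²) ≈ 4.4119e+06, ∠N ≈ 77.84°
|D| = √(250² + 4313²) ≈ 4320.2, ∠D ≈ 86.68°
|L| = 4.4119e+06 / 4320.2 ≈ 1021.2
Gain = 20 log₁₀(1021.2) ≈ 60.18 dB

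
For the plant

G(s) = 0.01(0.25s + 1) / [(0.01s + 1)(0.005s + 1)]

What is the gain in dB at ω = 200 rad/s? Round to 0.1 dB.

At ω = 200 rad/s:
zero (1 + j200·0.25) = 1 + j50 → |·| ≈ 50.01, ∠ ≈ 88.85°
pole (1 + j200·0.01) = 1 + j2 → |·| ≈ 2.2361, ∠ ≈ 63.43°
pole (1 + j200·0.005) = 1 + j1 → |·| ≈ 1.4142, ∠ ≈ 45.00°
|G| = 0.01 · 50.01 / (2.2361 · 1.4142) ≈ 0.15814
Gain = 20 log₁₀(0.15814) ≈ -16.02 dB

-16.0 dB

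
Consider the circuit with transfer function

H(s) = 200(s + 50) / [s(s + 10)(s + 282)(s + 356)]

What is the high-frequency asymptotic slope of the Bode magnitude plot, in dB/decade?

Each pole contributes −20 dB/decade at high frequency; each zero contributes +20 dB/decade.
Net: 1 zero(s) − 4 pole(s) → -60 dB/decade.

-60 dB/decade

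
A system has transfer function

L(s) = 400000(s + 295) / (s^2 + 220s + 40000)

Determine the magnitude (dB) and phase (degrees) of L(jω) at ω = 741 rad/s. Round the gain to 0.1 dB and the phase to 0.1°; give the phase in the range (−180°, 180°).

At s = jω = j741:
zero (s+295): 295 + j741 → |·| = √(295²+741²) = √636106 ≈ 797.56, ∠ = arctan(741/295) ≈ 68.29°
quadratic: (j741)² + 220·j741 + 40000 = -509081 + j163020 → |·| ≈ 5.3455e+05, ∠ ≈ 162.24°
|L| = 400000 · 797.56 / 5.3455e+05 ≈ 596.81
Gain = 20 log₁₀(596.81) ≈ 55.52 dB
∠L = 68.29° − 162.24° = -93.95°

55.5 dB, -94.0°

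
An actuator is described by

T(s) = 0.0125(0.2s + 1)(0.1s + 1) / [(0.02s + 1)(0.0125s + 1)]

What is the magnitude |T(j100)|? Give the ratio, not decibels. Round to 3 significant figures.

0.703

At ω = 100 rad/s:
zero (1 + j100·0.2) = 1 + j20 → |·| ≈ 20.025, ∠ ≈ 87.14°
zero (1 + j100·0.1) = 1 + j10 → |·| ≈ 10.05, ∠ ≈ 84.29°
pole (1 + j100·0.02) = 1 + j2 → |·| ≈ 2.2361, ∠ ≈ 63.43°
pole (1 + j100·0.0125) = 1 + j1.25 → |·| ≈ 1.6008, ∠ ≈ 51.34°
|T| = 0.0125 · 20.025 · 10.05 / (2.2361 · 1.6008) ≈ 0.70278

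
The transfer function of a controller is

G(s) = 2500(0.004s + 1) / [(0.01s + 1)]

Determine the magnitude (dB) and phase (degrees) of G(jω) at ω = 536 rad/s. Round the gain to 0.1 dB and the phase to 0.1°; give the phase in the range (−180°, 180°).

60.7 dB, -14.4°

At ω = 536 rad/s:
zero (1 + j536·0.004) = 1 + j2.144 → |·| ≈ 2.3657, ∠ ≈ 64.99°
pole (1 + j536·0.01) = 1 + j5.36 → |·| ≈ 5.4525, ∠ ≈ 79.43°
|G| = 2500 · 2.3657 / (5.4525) ≈ 1084.7
Gain = 20 log₁₀(1084.7) ≈ 60.71 dB
∠G = (64.99°) − (79.43°) = -14.44°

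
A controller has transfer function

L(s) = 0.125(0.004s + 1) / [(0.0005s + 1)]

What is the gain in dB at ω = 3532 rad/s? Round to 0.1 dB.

-1.2 dB

At ω = 3532 rad/s:
zero (1 + j3532·0.004) = 1 + j14.128 → |·| ≈ 14.163, ∠ ≈ 85.95°
pole (1 + j3532·0.0005) = 1 + j1.766 → |·| ≈ 2.0295, ∠ ≈ 60.48°
|L| = 0.125 · 14.163 / (2.0295) ≈ 0.87232
Gain = 20 log₁₀(0.87232) ≈ -1.19 dB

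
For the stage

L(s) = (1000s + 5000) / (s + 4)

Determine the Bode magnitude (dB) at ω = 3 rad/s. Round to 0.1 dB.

Substitute s = j3:
Numerator: 1000(j3) + 5000 = 5000 + j3000
Denominator: (j3) + 4 = 4 + j3
|N| = √(5000² + 3000²) ≈ 5831, ∠N ≈ 30.96°
|D| = √(4² + 3²) ≈ 5, ∠D ≈ 36.87°
|L| = 5831 / 5 ≈ 1166.2
Gain = 20 log₁₀(1166.2) ≈ 61.34 dB

61.3 dB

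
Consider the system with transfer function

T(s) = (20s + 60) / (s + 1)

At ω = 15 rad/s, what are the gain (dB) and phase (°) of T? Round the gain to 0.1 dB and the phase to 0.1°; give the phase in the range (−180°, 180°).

26.2 dB, -7.5°

Substitute s = j15:
Numerator: 20(j15) + 60 = 60 + j300
Denominator: (j15) + 1 = 1 + j15
|N| = √(60² + 300²) ≈ 305.94, ∠N ≈ 78.69°
|D| = √(1² + 15²) ≈ 15.033, ∠D ≈ 86.19°
|T| = 305.94 / 15.033 ≈ 20.351
Gain = 20 log₁₀(20.351) ≈ 26.17 dB
∠T = 78.69° − 86.19° = -7.50°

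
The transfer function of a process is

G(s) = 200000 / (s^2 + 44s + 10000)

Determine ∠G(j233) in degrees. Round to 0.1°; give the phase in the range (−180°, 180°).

At s = jω = j233:
quadratic: (j233)² + 44·j233 + 10000 = -44289 + j10252 → |·| ≈ 45460, ∠ ≈ 166.97°
∠G = 0.00° − 166.97° = -166.97°

-167.0°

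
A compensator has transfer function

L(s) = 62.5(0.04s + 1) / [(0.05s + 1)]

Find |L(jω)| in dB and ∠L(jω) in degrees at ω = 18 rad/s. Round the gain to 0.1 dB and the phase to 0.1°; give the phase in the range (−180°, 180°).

At ω = 18 rad/s:
zero (1 + j18·0.04) = 1 + j0.72 → |·| ≈ 1.2322, ∠ ≈ 35.75°
pole (1 + j18·0.05) = 1 + j0.9 → |·| ≈ 1.3454, ∠ ≈ 41.99°
|L| = 62.5 · 1.2322 / (1.3454) ≈ 57.241
Gain = 20 log₁₀(57.241) ≈ 35.15 dB
∠L = (35.75°) − (41.99°) = -6.24°

35.2 dB, -6.2°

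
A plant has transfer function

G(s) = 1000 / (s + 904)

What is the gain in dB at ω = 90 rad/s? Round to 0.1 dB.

0.8 dB

At s = jω = j90:
pole (s+904): 904 + j90 → |·| = √(904²+90²) = √825316 ≈ 908.47, ∠ = arctan(90/904) ≈ 5.69°
|G| = 1000 / 908.47 ≈ 1.1008
Gain = 20 log₁₀(1.1008) ≈ 0.83 dB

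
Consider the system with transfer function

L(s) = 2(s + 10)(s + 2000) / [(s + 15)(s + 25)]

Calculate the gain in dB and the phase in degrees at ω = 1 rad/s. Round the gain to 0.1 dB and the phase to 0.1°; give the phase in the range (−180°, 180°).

40.6 dB, -0.4°

At s = jω = j1:
zero (s+10): 10 + j1 → |·| = √(10²+1²) = √101 ≈ 10.05, ∠ = arctan(1/10) ≈ 5.71°
zero (s+2000): 2000 + j1 → |·| = √(2000²+1²) = √4000001 ≈ 2000, ∠ = arctan(1/2000) ≈ 0.03°
pole (s+15): 15 + j1 → |·| = √(15²+1²) = √226 ≈ 15.033, ∠ = arctan(1/15) ≈ 3.81°
pole (s+25): 25 + j1 → |·| = √(25²+1²) = √626 ≈ 25.02, ∠ = arctan(1/25) ≈ 2.29°
|L| = 2 · 20100 / 376.13 ≈ 106.88
Gain = 20 log₁₀(106.88) ≈ 40.58 dB
∠L = 5.74° − 6.10° = -0.36°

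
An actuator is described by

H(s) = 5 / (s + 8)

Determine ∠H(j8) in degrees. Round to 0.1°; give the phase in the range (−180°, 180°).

-45.0°

At s = jω = j8:
pole (s+8): 8 + j8 → |·| = √(8²+8²) = √128 ≈ 11.314, ∠ = arctan(8/8) ≈ 45.00°
∠H = 0.00° − 45.00° = -45.00°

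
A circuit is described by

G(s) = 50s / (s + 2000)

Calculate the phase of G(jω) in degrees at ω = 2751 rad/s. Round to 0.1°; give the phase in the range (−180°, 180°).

At s = jω = j2751:
zero at origin: s = j2751 → |·| = 2751, ∠ = 90.00°
pole (s+2000): 2000 + j2751 → |·| = √(2000²+2751²) = √11568001 ≈ 3401.2, ∠ = arctan(2751/2000) ≈ 53.98°
∠G = 90.00° − 53.98° = 36.02°

36.0°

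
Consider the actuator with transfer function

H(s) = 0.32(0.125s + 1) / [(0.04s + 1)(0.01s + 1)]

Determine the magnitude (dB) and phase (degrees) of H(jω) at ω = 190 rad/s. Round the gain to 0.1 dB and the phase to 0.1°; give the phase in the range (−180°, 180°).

At ω = 190 rad/s:
zero (1 + j190·0.125) = 1 + j23.75 → |·| ≈ 23.771, ∠ ≈ 87.59°
pole (1 + j190·0.04) = 1 + j7.6 → |·| ≈ 7.6655, ∠ ≈ 82.50°
pole (1 + j190·0.01) = 1 + j1.9 → |·| ≈ 2.1471, ∠ ≈ 62.24°
|H| = 0.32 · 23.771 / (7.6655 · 2.1471) ≈ 0.46217
Gain = 20 log₁₀(0.46217) ≈ -6.70 dB
∠H = (87.59°) − (82.50° + 62.24°) = -57.15°

-6.7 dB, -57.2°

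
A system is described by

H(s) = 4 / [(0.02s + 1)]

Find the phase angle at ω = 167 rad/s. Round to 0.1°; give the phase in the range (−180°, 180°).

-73.3°

At ω = 167 rad/s:
pole (1 + j167·0.02) = 1 + j3.34 → |·| ≈ 3.4865, ∠ ≈ 73.33°
∠H = (0°) − (73.33°) = -73.33°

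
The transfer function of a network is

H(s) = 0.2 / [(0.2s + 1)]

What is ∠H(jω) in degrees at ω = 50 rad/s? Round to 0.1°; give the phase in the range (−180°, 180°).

At ω = 50 rad/s:
pole (1 + j50·0.2) = 1 + j10 → |·| ≈ 10.05, ∠ ≈ 84.29°
∠H = (0°) − (84.29°) = -84.29°

-84.3°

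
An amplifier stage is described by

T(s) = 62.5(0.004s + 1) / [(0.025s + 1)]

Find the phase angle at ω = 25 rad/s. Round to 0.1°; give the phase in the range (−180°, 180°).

At ω = 25 rad/s:
zero (1 + j25·0.004) = 1 + j0.1 → |·| ≈ 1.005, ∠ ≈ 5.71°
pole (1 + j25·0.025) = 1 + j0.625 → |·| ≈ 1.1792, ∠ ≈ 32.01°
∠T = (5.71°) − (32.01°) = -26.30°

-26.3°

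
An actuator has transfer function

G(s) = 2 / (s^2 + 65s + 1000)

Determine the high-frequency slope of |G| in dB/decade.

Each pole contributes −20 dB/decade at high frequency; each zero contributes +20 dB/decade.
Net: 0 zero(s) − 2 pole(s) → -40 dB/decade.

-40 dB/decade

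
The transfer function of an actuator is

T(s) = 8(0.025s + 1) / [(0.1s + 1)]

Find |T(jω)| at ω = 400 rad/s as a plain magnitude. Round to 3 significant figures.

2.01

At ω = 400 rad/s:
zero (1 + j400·0.025) = 1 + j10 → |·| ≈ 10.05, ∠ ≈ 84.29°
pole (1 + j400·0.1) = 1 + j40 → |·| ≈ 40.012, ∠ ≈ 88.57°
|T| = 8 · 10.05 / (40.012) ≈ 2.0094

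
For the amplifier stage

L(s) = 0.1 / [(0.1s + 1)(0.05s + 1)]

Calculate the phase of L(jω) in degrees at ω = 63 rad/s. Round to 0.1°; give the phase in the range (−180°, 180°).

At ω = 63 rad/s:
pole (1 + j63·0.1) = 1 + j6.3 → |·| ≈ 6.3789, ∠ ≈ 80.98°
pole (1 + j63·0.05) = 1 + j3.15 → |·| ≈ 3.3049, ∠ ≈ 72.39°
∠L = (0°) − (80.98° + 72.39°) = -153.37°

-153.4°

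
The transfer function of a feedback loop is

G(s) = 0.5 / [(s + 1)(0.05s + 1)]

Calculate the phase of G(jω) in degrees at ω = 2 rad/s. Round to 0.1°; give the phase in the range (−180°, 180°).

At ω = 2 rad/s:
pole (1 + j2·1) = 1 + j2 → |·| ≈ 2.2361, ∠ ≈ 63.43°
pole (1 + j2·0.05) = 1 + j0.1 → |·| ≈ 1.005, ∠ ≈ 5.71°
∠G = (0°) − (63.43° + 5.71°) = -69.14°

-69.1°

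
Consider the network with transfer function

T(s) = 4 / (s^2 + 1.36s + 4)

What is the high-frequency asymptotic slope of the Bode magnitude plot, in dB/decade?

Each pole contributes −20 dB/decade at high frequency; each zero contributes +20 dB/decade.
Net: 0 zero(s) − 2 pole(s) → -40 dB/decade.

-40 dB/decade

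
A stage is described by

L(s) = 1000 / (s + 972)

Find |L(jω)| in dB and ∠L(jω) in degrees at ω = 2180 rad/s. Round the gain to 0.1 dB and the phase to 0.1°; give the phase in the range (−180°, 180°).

At s = jω = j2180:
pole (s+972): 972 + j2180 → |·| = √(972²+2180²) = √5697184 ≈ 2386.9, ∠ = arctan(2180/972) ≈ 65.97°
|L| = 1000 / 2386.9 ≈ 0.41895
Gain = 20 log₁₀(0.41895) ≈ -7.56 dB
∠L = 0.00° − 65.97° = -65.97°

-7.6 dB, -66.0°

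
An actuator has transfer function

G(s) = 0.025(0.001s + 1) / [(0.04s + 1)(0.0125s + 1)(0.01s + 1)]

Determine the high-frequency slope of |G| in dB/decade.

-40 dB/decade

Each pole contributes −20 dB/decade at high frequency; each zero contributes +20 dB/decade.
Net: 1 zero(s) − 3 pole(s) → -40 dB/decade.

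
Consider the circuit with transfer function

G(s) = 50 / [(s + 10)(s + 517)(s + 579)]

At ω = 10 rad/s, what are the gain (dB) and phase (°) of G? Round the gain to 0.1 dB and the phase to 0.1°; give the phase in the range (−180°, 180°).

At s = jω = j10:
pole (s+10): 10 + j10 → |·| = √(10²+10²) = √200 ≈ 14.142, ∠ = arctan(10/10) ≈ 45.00°
pole (s+517): 517 + j10 → |·| = √(517²+10²) = √267389 ≈ 517.1, ∠ = arctan(10/517) ≈ 1.11°
pole (s+579): 579 + j10 → |·| = √(579²+10²) = √335341 ≈ 579.09, ∠ = arctan(10/579) ≈ 0.99°
|G| = 50 / 4.2348e+06 ≈ 1.1807e-05
Gain = 20 log₁₀(1.1807e-05) ≈ -98.56 dB
∠G = 0.00° − 47.10° = -47.10°

-98.6 dB, -47.1°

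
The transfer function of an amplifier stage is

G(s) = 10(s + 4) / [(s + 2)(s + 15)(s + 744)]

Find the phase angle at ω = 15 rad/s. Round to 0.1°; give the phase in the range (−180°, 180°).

At s = jω = j15:
zero (s+4): 4 + j15 → |·| = √(4²+15²) = √241 ≈ 15.524, ∠ = arctan(15/4) ≈ 75.07°
pole (s+2): 2 + j15 → |·| = √(2²+15²) = √229 ≈ 15.133, ∠ = arctan(15/2) ≈ 82.41°
pole (s+15): 15 + j15 → |·| = √(15²+15²) = √450 ≈ 21.213, ∠ = arctan(15/15) ≈ 45.00°
pole (s+744): 744 + j15 → |·| = √(744²+15²) = √553761 ≈ 744.15, ∠ = arctan(15/744) ≈ 1.16°
∠G = 75.07° − 128.57° = -53.50°

-53.5°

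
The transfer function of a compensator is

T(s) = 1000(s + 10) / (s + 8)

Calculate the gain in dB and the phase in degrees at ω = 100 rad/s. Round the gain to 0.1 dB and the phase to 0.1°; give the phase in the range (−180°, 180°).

At s = jω = j100:
zero (s+10): 10 + j100 → |·| = √(10²+100²) = √10100 ≈ 100.5, ∠ = arctan(100/10) ≈ 84.29°
pole (s+8): 8 + j100 → |·| = √(8²+100²) = √10064 ≈ 100.32, ∠ = arctan(100/8) ≈ 85.43°
|T| = 1000 · 100.5 / 100.32 ≈ 1001.8
Gain = 20 log₁₀(1001.8) ≈ 60.02 dB
∠T = 84.29° − 85.43° = -1.14°

60.0 dB, -1.1°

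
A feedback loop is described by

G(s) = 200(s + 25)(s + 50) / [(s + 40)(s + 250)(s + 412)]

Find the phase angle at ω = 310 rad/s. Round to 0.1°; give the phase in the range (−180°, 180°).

At s = jω = j310:
zero (s+25): 25 + j310 → |·| = √(25²+310²) = √96725 ≈ 311.01, ∠ = arctan(310/25) ≈ 85.39°
zero (s+50): 50 + j310 → |·| = √(50²+310²) = √98600 ≈ 314.01, ∠ = arctan(310/50) ≈ 80.84°
pole (s+40): 40 + j310 → |·| = √(40²+310²) = √97700 ≈ 312.57, ∠ = arctan(310/40) ≈ 82.65°
pole (s+250): 250 + j310 → |·| = √(250²+310²) = √158600 ≈ 398.25, ∠ = arctan(310/250) ≈ 51.12°
pole (s+412): 412 + j310 → |·| = √(412²+310²) = √265844 ≈ 515.6, ∠ = arctan(310/412) ≈ 36.96°
∠G = 166.23° − 170.73° = -4.50°

-4.5°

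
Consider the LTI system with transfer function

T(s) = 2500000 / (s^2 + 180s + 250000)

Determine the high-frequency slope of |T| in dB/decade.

-40 dB/decade

Each pole contributes −20 dB/decade at high frequency; each zero contributes +20 dB/decade.
Net: 0 zero(s) − 2 pole(s) → -40 dB/decade.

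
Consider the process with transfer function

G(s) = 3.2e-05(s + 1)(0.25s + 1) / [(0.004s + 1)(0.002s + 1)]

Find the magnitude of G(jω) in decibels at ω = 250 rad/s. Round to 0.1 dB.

At ω = 250 rad/s:
zero (1 + j250·1) = 1 + j250 → |·| ≈ 250, ∠ ≈ 89.77°
zero (1 + j250·0.25) = 1 + j62.5 → |·| ≈ 62.508, ∠ ≈ 89.08°
pole (1 + j250·0.004) = 1 + j1 → |·| ≈ 1.4142, ∠ ≈ 45.00°
pole (1 + j250·0.002) = 1 + j0.5 → |·| ≈ 1.118, ∠ ≈ 26.57°
|G| = 3.2e-05 · 250 · 62.508 / (1.4142 · 1.118) ≈ 0.31628
Gain = 20 log₁₀(0.31628) ≈ -10.00 dB

-10.0 dB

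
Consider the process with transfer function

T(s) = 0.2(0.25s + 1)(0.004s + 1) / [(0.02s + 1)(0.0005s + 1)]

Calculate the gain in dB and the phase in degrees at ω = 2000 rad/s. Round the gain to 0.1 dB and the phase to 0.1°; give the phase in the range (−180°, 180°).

At ω = 2000 rad/s:
zero (1 + j2000·0.25) = 1 + j500 → |·| ≈ 500, ∠ ≈ 89.89°
zero (1 + j2000·0.004) = 1 + j8 → |·| ≈ 8.0623, ∠ ≈ 82.87°
pole (1 + j2000·0.02) = 1 + j40 → |·| ≈ 40.012, ∠ ≈ 88.57°
pole (1 + j2000·0.0005) = 1 + j1 → |·| ≈ 1.4142, ∠ ≈ 45.00°
|T| = 0.2 · 500 · 8.0623 / (40.012 · 1.4142) ≈ 14.248
Gain = 20 log₁₀(14.248) ≈ 23.08 dB
∠T = (89.89° + 82.87°) − (88.57° + 45.00°) = 39.19°

23.1 dB, 39.2°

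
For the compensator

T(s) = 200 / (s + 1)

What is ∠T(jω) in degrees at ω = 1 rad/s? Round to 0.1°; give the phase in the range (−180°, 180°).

-45.0°

Substitute s = j1:
Numerator: 200 = 200 + j0
Denominator: (j1) + 1 = 1 + j1
|N| = √(200² + 0²) ≈ 200, ∠N ≈ 0.00°
|D| = √(1² + 1²) ≈ 1.4142, ∠D ≈ 45.00°
∠T = 0.00° − 45.00° = -45.00°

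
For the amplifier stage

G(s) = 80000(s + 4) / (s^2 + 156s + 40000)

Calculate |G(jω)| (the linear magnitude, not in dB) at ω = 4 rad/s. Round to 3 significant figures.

At s = jω = j4:
zero (s+4): 4 + j4 → |·| = √(4²+4²) = √32 ≈ 5.6569, ∠ = arctan(4/4) ≈ 45.00°
quadratic: (j4)² + 156·j4 + 40000 = 39984 + j624 → |·| ≈ 39989, ∠ ≈ 0.89°
|G| = 80000 · 5.6569 / 39989 ≈ 11.317

11.3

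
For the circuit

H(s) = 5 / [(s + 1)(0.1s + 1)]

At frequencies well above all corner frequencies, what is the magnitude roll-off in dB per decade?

Each pole contributes −20 dB/decade at high frequency; each zero contributes +20 dB/decade.
Net: 0 zero(s) − 2 pole(s) → -40 dB/decade.

-40 dB/decade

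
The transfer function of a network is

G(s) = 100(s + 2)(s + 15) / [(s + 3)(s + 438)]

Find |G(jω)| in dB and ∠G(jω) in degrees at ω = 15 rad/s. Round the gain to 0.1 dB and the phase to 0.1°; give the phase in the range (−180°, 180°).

At s = jω = j15:
zero (s+2): 2 + j15 → |·| = √(2²+15²) = √229 ≈ 15.133, ∠ = arctan(15/2) ≈ 82.41°
zero (s+15): 15 + j15 → |·| = √(15²+15²) = √450 ≈ 21.213, ∠ = arctan(15/15) ≈ 45.00°
pole (s+3): 3 + j15 → |·| = √(3²+15²) = √234 ≈ 15.297, ∠ = arctan(15/3) ≈ 78.69°
pole (s+438): 438 + j15 → |·| = √(438²+15²) = √192069 ≈ 438.26, ∠ = arctan(15/438) ≈ 1.96°
|G| = 100 · 321.02 / 6704.1 ≈ 4.7884
Gain = 20 log₁₀(4.7884) ≈ 13.60 dB
∠G = 127.41° − 80.65° = 46.76°

13.6 dB, 46.8°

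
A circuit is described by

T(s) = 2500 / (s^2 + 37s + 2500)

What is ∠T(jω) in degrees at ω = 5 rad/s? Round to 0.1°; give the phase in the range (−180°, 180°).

At s = jω = j5:
quadratic: (j5)² + 37·j5 + 2500 = 2475 + j185 → |·| ≈ 2481.9, ∠ ≈ 4.27°
∠T = 0.00° − 4.27° = -4.27°

-4.3°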